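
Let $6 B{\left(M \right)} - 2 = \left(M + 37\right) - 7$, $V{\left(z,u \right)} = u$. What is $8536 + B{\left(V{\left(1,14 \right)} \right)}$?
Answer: $\frac{25631}{3} \approx 8543.7$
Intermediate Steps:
$B{\left(M \right)} = \frac{16}{3} + \frac{M}{6}$ ($B{\left(M \right)} = \frac{1}{3} + \frac{\left(M + 37\right) - 7}{6} = \frac{1}{3} + \frac{\left(37 + M\right) - 7}{6} = \frac{1}{3} + \frac{30 + M}{6} = \frac{1}{3} + \left(5 + \frac{M}{6}\right) = \frac{16}{3} + \frac{M}{6}$)
$8536 + B{\left(V{\left(1,14 \right)} \right)} = 8536 + \left(\frac{16}{3} + \frac{1}{6} \cdot 14\right) = 8536 + \left(\frac{16}{3} + \frac{7}{3}\right) = 8536 + \frac{23}{3} = \frac{25631}{3}$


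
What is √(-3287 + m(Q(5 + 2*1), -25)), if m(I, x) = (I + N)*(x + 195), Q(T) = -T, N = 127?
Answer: √17113 ≈ 130.82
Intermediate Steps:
m(I, x) = (127 + I)*(195 + x) (m(I, x) = (I + 127)*(x + 195) = (127 + I)*(195 + x))
√(-3287 + m(Q(5 + 2*1), -25)) = √(-3287 + (24765 + 127*(-25) + 195*(-(5 + 2*1)) - (5 + 2*1)*(-25))) = √(-3287 + (24765 - 3175 + 195*(-(5 + 2)) - (5 + 2)*(-25))) = √(-3287 + (24765 - 3175 + 195*(-1*7) - 1*7*(-25))) = √(-3287 + (24765 - 3175 + 195*(-7) - 7*(-25))) = √(-3287 + (24765 - 3175 - 1365 + 175)) = √(-3287 + 20400) = √17113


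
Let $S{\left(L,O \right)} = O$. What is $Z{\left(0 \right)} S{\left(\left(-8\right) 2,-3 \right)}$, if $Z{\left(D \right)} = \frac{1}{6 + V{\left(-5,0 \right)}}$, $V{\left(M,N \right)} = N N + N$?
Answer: $- \frac{1}{2} \approx -0.5$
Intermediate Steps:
$V{\left(M,N \right)} = N + N^{2}$ ($V{\left(M,N \right)} = N^{2} + N = N + N^{2}$)
$Z{\left(D \right)} = \frac{1}{6}$ ($Z{\left(D \right)} = \frac{1}{6 + 0 \left(1 + 0\right)} = \frac{1}{6 + 0 \cdot 1} = \frac{1}{6 + 0} = \frac{1}{6}$)
$Z{\left(0 \right)} S{\left(\left(-8\right) 2,-3 \right)} = \frac{1}{6} \left(-3\right) = - \frac{1}{2}$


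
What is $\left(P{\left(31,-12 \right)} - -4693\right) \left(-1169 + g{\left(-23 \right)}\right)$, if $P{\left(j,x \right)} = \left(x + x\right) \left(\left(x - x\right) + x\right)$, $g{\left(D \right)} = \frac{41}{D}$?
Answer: $- \frac{134128368}{23} \approx -5.8317 \cdot 10^{6}$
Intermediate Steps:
$P{\left(j,x \right)} = 2 x^{2}$ ($P{\left(j,x \right)} = 2 x \left(0 + x\right) = 2 x x = 2 x^{2}$)
$\left(P{\left(31,-12 \right)} - -4693\right) \left(-1169 + g{\left(-23 \right)}\right) = \left(2 \left(-12\right)^{2} - -4693\right) \left(-1169 + \frac{41}{-23}\right) = \left(2 \cdot 144 + 4693\right) \left(-1169 + 41 \left(- \frac{1}{23}\right)\right) = \left(288 + 4693\right) \left(-1169 - \frac{41}{23}\right) = 4981 \left(- \frac{26928}{23}\right) = - \frac{134128368}{23}$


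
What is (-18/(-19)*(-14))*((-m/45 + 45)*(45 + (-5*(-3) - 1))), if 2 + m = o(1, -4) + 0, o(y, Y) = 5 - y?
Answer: -3341996/95 ≈ -35179.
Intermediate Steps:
m = 2 (m = -2 + ((5 - 1*1) + 0) = -2 + ((5 - 1) + 0) = -2 + (4 + 0) = -2 + 4 = 2)
(-18/(-19)*(-14))*((-m/45 + 45)*(45 + (-5*(-3) - 1))) = (-18/(-19)*(-14))*((-1*2/45 + 45)*(45 + (-5*(-3) - 1))) = (-18*(-1/19)*(-14))*((-2*1/45 + 45)*(45 + (15 - 1))) = ((18/19)*(-14))*((-2/45 + 45)*(45 + 14)) = -56644*59/95 = -252/19*119357/45 = -3341996/95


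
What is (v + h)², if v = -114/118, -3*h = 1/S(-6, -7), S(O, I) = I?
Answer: 1295044/1535121 ≈ 0.84361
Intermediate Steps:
h = 1/21 (h = -⅓/(-7) = -⅓*(-⅐) = 1/21 ≈ 0.047619)
v = -57/59 (v = -114*1/118 = -57/59 ≈ -0.96610)
(v + h)² = (-57/59 + 1/21)² = (-1138/1239)² = 1295044/1535121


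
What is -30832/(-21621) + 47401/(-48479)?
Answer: 469847507/1048164459 ≈ 0.44826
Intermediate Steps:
-30832/(-21621) + 47401/(-48479) = -30832*(-1/21621) + 47401*(-1/48479) = 30832/21621 - 47401/48479 = 469847507/1048164459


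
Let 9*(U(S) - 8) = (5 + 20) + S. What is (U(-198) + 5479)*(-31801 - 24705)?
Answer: -2780660260/9 ≈ -3.0896e+8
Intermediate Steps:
U(S) = 97/9 + S/9 (U(S) = 8 + ((5 + 20) + S)/9 = 8 + (25 + S)/9 = 8 + (25/9 + S/9) = 97/9 + S/9)
(U(-198) + 5479)*(-31801 - 24705) = ((97/9 + (⅑)*(-198)) + 5479)*(-31801 - 24705) = ((97/9 - 22) + 5479)*(-56506) = (-101/9 + 5479)*(-56506) = (49210/9)*(-56506) = -2780660260/9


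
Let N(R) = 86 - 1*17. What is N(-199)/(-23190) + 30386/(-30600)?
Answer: -11779379/11826900 ≈ -0.99598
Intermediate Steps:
N(R) = 69 (N(R) = 86 - 17 = 69)
N(-199)/(-23190) + 30386/(-30600) = 69/(-23190) + 30386/(-30600) = 69*(-1/23190) + 30386*(-1/30600) = -23/7730 - 15193/15300 = -11779379/11826900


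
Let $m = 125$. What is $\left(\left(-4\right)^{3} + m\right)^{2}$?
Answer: $3721$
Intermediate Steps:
$\left(\left(-4\right)^{3} + m\right)^{2} = \left(\left(-4\right)^{3} + 125\right)^{2} = \left(-64 + 125\right)^{2} = 61^{2} = 3721$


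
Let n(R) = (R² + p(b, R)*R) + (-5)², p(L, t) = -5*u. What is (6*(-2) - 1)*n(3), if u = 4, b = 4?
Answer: 338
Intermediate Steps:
p(L, t) = -20 (p(L, t) = -5*4 = -20)
n(R) = 25 + R² - 20*R (n(R) = (R² - 20*R) + (-5)² = (R² - 20*R) + 25 = 25 + R² - 20*R)
(6*(-2) - 1)*n(3) = (6*(-2) - 1)*(25 + 3² - 20*3) = (-12 - 1)*(25 + 9 - 60) = -13*(-26) = 338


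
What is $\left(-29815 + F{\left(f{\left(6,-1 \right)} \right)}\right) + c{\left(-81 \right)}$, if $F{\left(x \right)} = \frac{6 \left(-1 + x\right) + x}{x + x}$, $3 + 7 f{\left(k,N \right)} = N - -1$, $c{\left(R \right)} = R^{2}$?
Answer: $- \frac{46487}{2} \approx -23244.0$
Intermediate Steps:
$f{\left(k,N \right)} = - \frac{2}{7} + \frac{N}{7}$ ($f{\left(k,N \right)} = - \frac{3}{7} + \frac{N - -1}{7} = - \frac{3}{7} + \frac{N + 1}{7} = - \frac{3}{7} + \frac{1 + N}{7} = - \frac{3}{7} + \left(\frac{1}{7} + \frac{N}{7}\right) = - \frac{2}{7} + \frac{N}{7}$)
$F{\left(x \right)} = \frac{-6 + 7 x}{2 x}$ ($F{\left(x \right)} = \frac{\left(-6 + 6 x\right) + x}{2 x} = \left(-6 + 7 x\right) \frac{1}{2 x} = \frac{-6 + 7 x}{2 x}$)
$\left(-29815 + F{\left(f{\left(6,-1 \right)} \right)}\right) + c{\left(-81 \right)} = \left(-29815 - \left(- \frac{7}{2} + \frac{3}{- \frac{2}{7} + \frac{1}{7} \left(-1\right)}\right)\right) + \left(-81\right)^{2} = \left(-29815 - \left(- \frac{7}{2} + \frac{3}{- \frac{2}{7} - \frac{1}{7}}\right)\right) + 6561 = \left(-29815 - \left(- \frac{7}{2} + \frac{3}{- \frac{3}{7}}\right)\right) + 6561 = \left(-29815 + \left(\frac{7}{2} - -7\right)\right) + 6561 = \left(-29815 + \left(\frac{7}{2} + 7\right)\right) + 6561 = \left(-29815 + \frac{21}{2}\right) + 6561 = - \frac{59609}{2} + 6561 = - \frac{46487}{2}$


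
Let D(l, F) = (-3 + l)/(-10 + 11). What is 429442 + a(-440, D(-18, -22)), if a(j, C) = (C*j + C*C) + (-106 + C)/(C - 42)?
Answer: 27664876/63 ≈ 4.3913e+5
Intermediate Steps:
D(l, F) = -3 + l (D(l, F) = (-3 + l)/1 = (-3 + l)*1 = -3 + l)
a(j, C) = C**2 + C*j + (-106 + C)/(-42 + C) (a(j, C) = (C*j + C**2) + (-106 + C)/(-42 + C) = (C**2 + C*j) + (-106 + C)/(-42 + C) = C**2 + C*j + (-106 + C)/(-42 + C))
429442 + a(-440, D(-18, -22)) = 429442 + (-106 + (-3 - 18) + (-3 - 18)**3 - 42*(-3 - 18)**2 - 440*(-3 - 18)**2 - 42*(-3 - 18)*(-440))/(-42 + (-3 - 18)) = 429442 + (-106 - 21 + (-21)**3 - 42*(-21)**2 - 440*(-21)**2 - 42*(-21)*(-440))/(-42 - 21) = 429442 + (-106 - 21 - 9261 - 42*441 - 440*441 - 388080)/(-63) = 429442 - (-106 - 21 - 9261 - 18522 - 194040 - 388080)/63 = 429442 - 1/63*(-610030) = 429442 + 610030/63 = 27664876/63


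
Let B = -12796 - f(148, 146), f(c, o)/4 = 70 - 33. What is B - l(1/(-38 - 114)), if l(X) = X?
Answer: -1967487/152 ≈ -12944.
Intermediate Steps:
f(c, o) = 148 (f(c, o) = 4*(70 - 33) = 4*37 = 148)
B = -12944 (B = -12796 - 1*148 = -12796 - 148 = -12944)
B - l(1/(-38 - 114)) = -12944 - 1/(-38 - 114) = -12944 - 1/(-152) = -12944 - 1*(-1/152) = -12944 + 1/152 = -1967487/152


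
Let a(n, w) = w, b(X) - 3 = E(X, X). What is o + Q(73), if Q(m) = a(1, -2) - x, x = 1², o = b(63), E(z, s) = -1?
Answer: -1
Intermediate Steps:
b(X) = 2 (b(X) = 3 - 1 = 2)
o = 2
x = 1
Q(m) = -3 (Q(m) = -2 - 1*1 = -2 - 1 = -3)
o + Q(73) = 2 - 3 = -1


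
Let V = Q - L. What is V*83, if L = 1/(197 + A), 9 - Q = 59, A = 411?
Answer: -2523283/608 ≈ -4150.1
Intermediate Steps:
Q = -50 (Q = 9 - 1*59 = 9 - 59 = -50)
L = 1/608 (L = 1/(197 + 411) = 1/608 ≈ 0.0016447)
V = -30401/608 (V = -50 - 1*1/608 = -50 - 1/608 = -30401/608 ≈ -50.002)
V*83 = -30401/608*83 = -2523283/608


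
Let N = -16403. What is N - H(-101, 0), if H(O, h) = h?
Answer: -16403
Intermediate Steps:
N - H(-101, 0) = -16403 - 1*0 = -16403 + 0 = -16403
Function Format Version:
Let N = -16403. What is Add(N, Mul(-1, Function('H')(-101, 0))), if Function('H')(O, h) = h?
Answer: -16403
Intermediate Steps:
Add(N, Mul(-1, Function('H')(-101, 0))) = Add(-16403, Mul(-1, 0)) = Add(-16403, 0) = -16403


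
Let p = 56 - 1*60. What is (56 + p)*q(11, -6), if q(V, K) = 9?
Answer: 468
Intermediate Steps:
p = -4 (p = 56 - 60 = -4)
(56 + p)*q(11, -6) = (56 - 4)*9 = 52*9 = 468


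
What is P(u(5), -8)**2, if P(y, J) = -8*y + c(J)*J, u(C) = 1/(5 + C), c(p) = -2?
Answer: 5776/25 ≈ 231.04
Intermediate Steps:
P(y, J) = -8*y - 2*J
P(u(5), -8)**2 = (-8/(5 + 5) - 2*(-8))**2 = (-8/10 + 16)**2 = (-8*1/10 + 16)**2 = (-4/5 + 16)**2 = (76/5)**2 = 5776/25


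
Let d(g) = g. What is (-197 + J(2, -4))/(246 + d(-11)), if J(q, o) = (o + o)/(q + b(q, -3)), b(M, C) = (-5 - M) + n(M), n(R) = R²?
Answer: -189/235 ≈ -0.80426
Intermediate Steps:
b(M, C) = -5 + M² - M (b(M, C) = (-5 - M) + M² = -5 + M² - M)
J(q, o) = 2*o/(-5 + q²) (J(q, o) = (o + o)/(q + (-5 + q² - q)) = (2*o)/(-5 + q²) = 2*o/(-5 + q²))
(-197 + J(2, -4))/(246 + d(-11)) = (-197 + 2*(-4)/(-5 + 2²))/(246 - 11) = (-197 + 2*(-4)/(-5 + 4))/235 = (-197 + 2*(-4)/(-1))*(1/235) = (-197 + 2*(-4)*(-1))*(1/235) = (-197 + 8)*(1/235) = -189*1/235 = -189/235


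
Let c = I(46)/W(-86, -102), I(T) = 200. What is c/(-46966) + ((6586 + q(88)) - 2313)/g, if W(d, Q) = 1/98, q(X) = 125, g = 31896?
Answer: -34883761/124835628 ≈ -0.27944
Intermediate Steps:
W(d, Q) = 1/98
c = 19600 (c = 200/(1/98) = 200*98 = 19600)
c/(-46966) + ((6586 + q(88)) - 2313)/g = 19600/(-46966) + ((6586 + 125) - 2313)/31896 = 19600*(-1/46966) + (6711 - 2313)*(1/31896) = -9800/23483 + 4398*(1/31896) = -9800/23483 + 733/5316 = -34883761/124835628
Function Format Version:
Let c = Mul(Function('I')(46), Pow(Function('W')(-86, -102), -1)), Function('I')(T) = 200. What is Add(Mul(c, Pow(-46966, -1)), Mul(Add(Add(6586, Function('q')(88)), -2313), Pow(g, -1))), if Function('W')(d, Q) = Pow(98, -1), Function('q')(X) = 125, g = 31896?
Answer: Rational(-34883761, 124835628) ≈ -0.27944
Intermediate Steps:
Function('W')(d, Q) = Rational(1, 98)
c = 19600 (c = Mul(200, Pow(Rational(1, 98), -1)) = Mul(200, 98) = 19600)
Add(Mul(c, Pow(-46966, -1)), Mul(Add(Add(6586, Function('q')(88)), -2313), Pow(g, -1))) = Add(Mul(19600, Pow(-46966, -1)), Mul(Add(Add(6586, 125), -2313), Pow(31896, -1))) = Add(Mul(19600, Rational(-1, 46966)), Mul(Add(6711, -2313), Rational(1, 31896))) = Add(Rational(-9800, 23483), Mul(4398, Rational(1, 31896))) = Add(Rational(-9800, 23483), Rational(733, 5316)) = Rational(-34883761, 124835628)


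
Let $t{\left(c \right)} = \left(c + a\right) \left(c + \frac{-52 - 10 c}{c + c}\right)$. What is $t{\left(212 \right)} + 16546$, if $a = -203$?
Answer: $\frac{1951237}{106} \approx 18408.0$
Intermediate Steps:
$t{\left(c \right)} = \left(-203 + c\right) \left(c + \frac{-52 - 10 c}{2 c}\right)$ ($t{\left(c \right)} = \left(c - 203\right) \left(c + \frac{-52 - 10 c}{c + c}\right) = \left(-203 + c\right) \left(c + \frac{-52 - 10 c}{2 c}\right)$)
$t{\left(212 \right)} + 16546 = \left(989 + 212^{2} - 44096 + \frac{5278}{212}\right) + 16546 = \left(989 + 44944 - 44096 + 5278 \cdot \frac{1}{212}\right) + 16546 = \left(989 + 44944 - 44096 + \frac{2639}{106}\right) + 16546 = \frac{197361}{106} + 16546 = \frac{1951237}{106}$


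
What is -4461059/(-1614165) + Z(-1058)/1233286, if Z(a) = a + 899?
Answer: 5501504957639/1990727096190 ≈ 2.7636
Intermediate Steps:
Z(a) = 899 + a
-4461059/(-1614165) + Z(-1058)/1233286 = -4461059/(-1614165) + (899 - 1058)/1233286 = -4461059*(-1/1614165) - 159*1/1233286 = 4461059/1614165 - 159/1233286 = 5501504957639/1990727096190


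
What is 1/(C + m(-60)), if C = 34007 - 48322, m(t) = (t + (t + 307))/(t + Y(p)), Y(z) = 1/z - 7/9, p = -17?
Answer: -9308/133272631 ≈ -6.9842e-5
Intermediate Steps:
Y(z) = -7/9 + 1/z (Y(z) = 1/z - 7*⅑ = 1/z - 7/9 = -7/9 + 1/z)
m(t) = (307 + 2*t)/(-128/153 + t) (m(t) = (t + (t + 307))/(t + (-7/9 + 1/(-17))) = (t + (307 + t))/(t + (-7/9 - 1/17)) = (307 + 2*t)/(t - 128/153) = (307 + 2*t)/(-128/153 + t))
C = -14315
1/(C + m(-60)) = 1/(-14315 + 153*(307 + 2*(-60))/(-128 + 153*(-60))) = 1/(-14315 + 153*(307 - 120)/(-128 - 9180)) = 1/(-14315 + 153*187/(-9308)) = 1/(-14315 + 153*(-1/9308)*187) = 1/(-14315 - 28611/9308) = 1/(-133272631/9308) = -9308/133272631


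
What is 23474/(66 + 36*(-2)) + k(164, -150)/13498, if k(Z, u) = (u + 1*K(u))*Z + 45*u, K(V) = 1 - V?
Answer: -79222892/20247 ≈ -3912.8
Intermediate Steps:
k(Z, u) = Z + 45*u (k(Z, u) = (u + 1*(1 - u))*Z + 45*u = (u + (1 - u))*Z + 45*u = 1*Z + 45*u = Z + 45*u)
23474/(66 + 36*(-2)) + k(164, -150)/13498 = 23474/(66 + 36*(-2)) + (164 + 45*(-150))/13498 = 23474/(66 - 72) + (164 - 6750)*(1/13498) = 23474/(-6) - 6586*1/13498 = 23474*(-1/6) - 3293/6749 = -11737/3 - 3293/6749 = -79222892/20247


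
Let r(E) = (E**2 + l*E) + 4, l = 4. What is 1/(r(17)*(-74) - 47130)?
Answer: -1/73844 ≈ -1.3542e-5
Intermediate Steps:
r(E) = 4 + E**2 + 4*E (r(E) = (E**2 + 4*E) + 4 = 4 + E**2 + 4*E)
1/(r(17)*(-74) - 47130) = 1/((4 + 17**2 + 4*17)*(-74) - 47130) = 1/((4 + 289 + 68)*(-74) - 47130) = 1/(361*(-74) - 47130) = 1/(-26714 - 47130) = 1/(-73844) = -1/73844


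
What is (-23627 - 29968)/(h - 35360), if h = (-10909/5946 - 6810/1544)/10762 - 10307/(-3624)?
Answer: 49974266502105210/32968522454658097 ≈ 1.5158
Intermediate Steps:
h = 2651414442383/932442699918 (h = (-10909*1/5946 - 6810*1/1544)*(1/10762) - 10307*(-1/3624) = (-10909/5946 - 3405/772)*(1/10762) + 10307/3624 = -14333939/2295156*1/10762 + 10307/3624 = -14333939/24700468872 + 10307/3624 = 2651414442383/932442699918 ≈ 2.8435)
(-23627 - 29968)/(h - 35360) = (-23627 - 29968)/(2651414442383/932442699918 - 35360) = -53595/(-32968522454658097/932442699918) = -53595*(-932442699918/32968522454658097) = 49974266502105210/32968522454658097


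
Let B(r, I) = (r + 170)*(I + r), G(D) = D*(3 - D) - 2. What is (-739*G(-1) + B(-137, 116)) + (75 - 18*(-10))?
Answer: 3996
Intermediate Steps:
G(D) = -2 + D*(3 - D)
B(r, I) = (170 + r)*(I + r)
(-739*G(-1) + B(-137, 116)) + (75 - 18*(-10)) = (-739*(-2 - 1*(-1)² + 3*(-1)) + ((-137)² + 170*116 + 170*(-137) + 116*(-137))) + (75 - 18*(-10)) = (-739*(-2 - 1*1 - 3) + (18769 + 19720 - 23290 - 15892)) + (75 + 180) = (-739*(-2 - 1 - 3) - 693) + 255 = (-739*(-6) - 693) + 255 = (4434 - 693) + 255 = 3741 + 255 = 3996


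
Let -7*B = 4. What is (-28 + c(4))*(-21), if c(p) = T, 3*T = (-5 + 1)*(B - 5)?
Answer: 432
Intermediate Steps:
B = -4/7 (B = -⅐*4 = -4/7 ≈ -0.57143)
T = 52/7 (T = ((-5 + 1)*(-4/7 - 5))/3 = (-4*(-39/7))/3 = (⅓)*(156/7) = 52/7 ≈ 7.4286)
c(p) = 52/7
(-28 + c(4))*(-21) = (-28 + 52/7)*(-21) = -144/7*(-21) = 432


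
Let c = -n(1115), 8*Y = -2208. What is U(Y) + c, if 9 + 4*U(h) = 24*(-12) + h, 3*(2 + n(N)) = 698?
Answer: -4487/12 ≈ -373.92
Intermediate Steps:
Y = -276 (Y = (1/8)*(-2208) = -276)
n(N) = 692/3 (n(N) = -2 + (1/3)*698 = -2 + 698/3 = 692/3)
c = -692/3 (c = -1*692/3 = -692/3 ≈ -230.67)
U(h) = -297/4 + h/4 (U(h) = -9/4 + (24*(-12) + h)/4 = -9/4 + (-288 + h)/4 = -9/4 + (-72 + h/4) = -297/4 + h/4)
U(Y) + c = (-297/4 + (1/4)*(-276)) - 692/3 = (-297/4 - 69) - 692/3 = -573/4 - 692/3 = -4487/12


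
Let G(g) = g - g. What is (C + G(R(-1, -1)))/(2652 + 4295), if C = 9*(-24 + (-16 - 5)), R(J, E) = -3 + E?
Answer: -405/6947 ≈ -0.058299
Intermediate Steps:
C = -405 (C = 9*(-24 - 21) = 9*(-45) = -405)
G(g) = 0
(C + G(R(-1, -1)))/(2652 + 4295) = (-405 + 0)/(2652 + 4295) = -405/6947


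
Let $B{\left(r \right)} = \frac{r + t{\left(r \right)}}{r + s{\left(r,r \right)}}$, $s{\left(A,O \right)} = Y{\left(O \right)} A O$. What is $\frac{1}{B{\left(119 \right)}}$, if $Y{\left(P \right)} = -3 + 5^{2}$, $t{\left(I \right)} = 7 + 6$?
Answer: $\frac{103887}{44} \approx 2361.1$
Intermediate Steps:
$t{\left(I \right)} = 13$
$Y{\left(P \right)} = 22$ ($Y{\left(P \right)} = -3 + 25 = 22$)
$s{\left(A,O \right)} = 22 A O$
$B{\left(r \right)} = \frac{13 + r}{r + 22 r^{2}}$ ($B{\left(r \right)} = \frac{r + 13}{r + 22 r r} = \frac{13 + r}{r + 22 r^{2}}$)
$\frac{1}{B{\left(119 \right)}} = \frac{1}{\frac{1}{119} \frac{1}{1 + 22 \cdot 119} \left(13 + 119\right)} = \frac{1}{\frac{1}{119} \frac{1}{1 + 2618} \cdot 132} = \frac{1}{\frac{1}{119} \cdot \frac{1}{2619} \cdot 132} = \frac{1}{\frac{44}{103887}} = \frac{103887}{44}$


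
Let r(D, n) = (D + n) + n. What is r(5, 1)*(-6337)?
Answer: -44359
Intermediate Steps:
r(D, n) = D + 2*n
r(5, 1)*(-6337) = (5 + 2*1)*(-6337) = (5 + 2)*(-6337) = 7*(-6337) = -44359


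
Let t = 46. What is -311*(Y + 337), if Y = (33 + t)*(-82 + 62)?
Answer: 386573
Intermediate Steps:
Y = -1580 (Y = (33 + 46)*(-82 + 62) = 79*(-20) = -1580)
-311*(Y + 337) = -311*(-1580 + 337) = -311*(-1243) = 386573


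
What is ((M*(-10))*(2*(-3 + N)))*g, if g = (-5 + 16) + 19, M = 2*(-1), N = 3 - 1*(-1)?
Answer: 1200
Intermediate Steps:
N = 4 (N = 3 + 1 = 4)
M = -2
g = 30 (g = 11 + 19 = 30)
((M*(-10))*(2*(-3 + N)))*g = ((-2*(-10))*(2*(-3 + 4)))*30 = (20*(2*1))*30 = (20*2)*30 = 40*30 = 1200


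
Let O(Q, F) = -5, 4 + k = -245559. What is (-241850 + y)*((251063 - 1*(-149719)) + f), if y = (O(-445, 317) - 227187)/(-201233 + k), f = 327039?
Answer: -312089025019984/1773 ≈ -1.7602e+11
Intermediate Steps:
k = -245563 (k = -4 - 245559 = -245563)
y = 8114/15957 (y = (-5 - 227187)/(-201233 - 245563) = -227192/(-446796) = -227192*(-1/446796) = 8114/15957 ≈ 0.50849)
(-241850 + y)*((251063 - 1*(-149719)) + f) = (-241850 + 8114/15957)*((251063 - 1*(-149719)) + 327039) = -3859192336*((251063 + 149719) + 327039)/15957 = -3859192336*(400782 + 327039)/15957 = -3859192336/15957*727821 = -312089025019984/1773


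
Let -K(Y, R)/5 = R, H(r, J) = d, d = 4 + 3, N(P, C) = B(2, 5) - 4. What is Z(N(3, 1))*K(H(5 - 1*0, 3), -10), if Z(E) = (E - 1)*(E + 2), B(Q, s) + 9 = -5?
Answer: 15200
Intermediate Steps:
B(Q, s) = -14 (B(Q, s) = -9 - 5 = -14)
N(P, C) = -18 (N(P, C) = -14 - 4 = -18)
d = 7
H(r, J) = 7
Z(E) = (-1 + E)*(2 + E)
K(Y, R) = -5*R
Z(N(3, 1))*K(H(5 - 1*0, 3), -10) = (-2 - 18 + (-18)**2)*(-5*(-10)) = (-2 - 18 + 324)*50 = 304*50 = 15200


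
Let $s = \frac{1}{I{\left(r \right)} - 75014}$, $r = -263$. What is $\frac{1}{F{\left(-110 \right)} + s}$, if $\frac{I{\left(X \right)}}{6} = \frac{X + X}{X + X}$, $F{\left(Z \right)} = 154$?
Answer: $\frac{75008}{11551231} \approx 0.0064935$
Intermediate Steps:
$I{\left(X \right)} = 6$ ($I{\left(X \right)} = 6 \frac{X + X}{X + X} = 6 \frac{2 X}{2 X} = 6 \cdot 2 X \frac{1}{2 X} = 6 \cdot 1 = 6$)
$s = - \frac{1}{75008}$ ($s = \frac{1}{6 - 75014} = \frac{1}{-75008} = - \frac{1}{75008} \approx -1.3332 \cdot 10^{-5}$)
$\frac{1}{F{\left(-110 \right)} + s} = \frac{1}{154 - \frac{1}{75008}} = \frac{1}{\frac{11551231}{75008}} = \frac{75008}{11551231}$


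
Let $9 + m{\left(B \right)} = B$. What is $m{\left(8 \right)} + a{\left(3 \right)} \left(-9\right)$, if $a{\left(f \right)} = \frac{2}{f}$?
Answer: $-7$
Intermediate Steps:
$m{\left(B \right)} = -9 + B$
$m{\left(8 \right)} + a{\left(3 \right)} \left(-9\right) = \left(-9 + 8\right) + \frac{2}{3} \left(-9\right) = -1 + 2 \cdot \frac{1}{3} \left(-9\right) = -1 + \frac{2}{3} \left(-9\right) = -1 - 6 = -7$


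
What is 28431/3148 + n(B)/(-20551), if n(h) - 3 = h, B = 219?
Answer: 583586625/64694548 ≈ 9.0206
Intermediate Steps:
n(h) = 3 + h
28431/3148 + n(B)/(-20551) = 28431/3148 + (3 + 219)/(-20551) = 28431*(1/3148) + 222*(-1/20551) = 28431/3148 - 222/20551 = 583586625/64694548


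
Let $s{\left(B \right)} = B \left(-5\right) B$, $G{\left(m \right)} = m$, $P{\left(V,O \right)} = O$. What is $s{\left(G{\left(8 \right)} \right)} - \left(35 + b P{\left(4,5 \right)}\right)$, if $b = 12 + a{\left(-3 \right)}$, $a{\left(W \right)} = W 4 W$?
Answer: $-595$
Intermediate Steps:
$a{\left(W \right)} = 4 W^{2}$ ($a{\left(W \right)} = 4 W W = 4 W^{2}$)
$b = 48$ ($b = 12 + 4 \left(-3\right)^{2} = 12 + 4 \cdot 9 = 12 + 36 = 48$)
$s{\left(B \right)} = - 5 B^{2}$ ($s{\left(B \right)} = - 5 B B = - 5 B^{2}$)
$s{\left(G{\left(8 \right)} \right)} - \left(35 + b P{\left(4,5 \right)}\right) = - 5 \cdot 8^{2} - \left(35 + 48 \cdot 5\right) = \left(-5\right) 64 - \left(35 + 240\right) = -320 - 275 = -595$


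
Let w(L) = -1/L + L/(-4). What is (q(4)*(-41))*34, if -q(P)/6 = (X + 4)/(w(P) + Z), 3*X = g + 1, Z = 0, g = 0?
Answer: -144976/5 ≈ -28995.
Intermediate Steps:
X = ⅓ (X = (0 + 1)/3 = (⅓)*1 = ⅓ ≈ 0.33333)
w(L) = -1/L - L/4 (w(L) = -1/L + L*(-¼) = -1/L - L/4)
q(P) = -26/(-1/P - P/4) (q(P) = -6*(⅓ + 4)/((-1/P - P/4) + 0) = -26/(-1/P - P/4))
(q(4)*(-41))*34 = ((104*4/(4 + 4²))*(-41))*34 = ((104*4/(4 + 16))*(-41))*34 = ((104*4/20)*(-41))*34 = ((104*4*(1/20))*(-41))*34 = ((104/5)*(-41))*34 = -4264/5*34 = -144976/5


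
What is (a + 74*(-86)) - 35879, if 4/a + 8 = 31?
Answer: -971585/23 ≈ -42243.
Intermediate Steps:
a = 4/23 (a = 4/(-8 + 31) = 4/23 ≈ 0.17391)
(a + 74*(-86)) - 35879 = (4/23 + 74*(-86)) - 35879 = (4/23 - 6364) - 35879 = -146368/23 - 35879 = -971585/23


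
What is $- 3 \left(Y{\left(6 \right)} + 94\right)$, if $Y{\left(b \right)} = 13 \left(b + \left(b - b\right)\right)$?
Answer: $-516$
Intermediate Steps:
$Y{\left(b \right)} = 13 b$ ($Y{\left(b \right)} = 13 \left(b + 0\right) = 13 b$)
$- 3 \left(Y{\left(6 \right)} + 94\right) = - 3 \left(13 \cdot 6 + 94\right) = - 3 \left(78 + 94\right) = \left(-3\right) 172 = -516$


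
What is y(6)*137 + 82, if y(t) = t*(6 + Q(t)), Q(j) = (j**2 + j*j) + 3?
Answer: 66664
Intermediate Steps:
Q(j) = 3 + 2*j**2 (Q(j) = (j**2 + j**2) + 3 = 2*j**2 + 3 = 3 + 2*j**2)
y(t) = t*(9 + 2*t**2) (y(t) = t*(6 + (3 + 2*t**2)) = t*(9 + 2*t**2))
y(6)*137 + 82 = (6*(9 + 2*6**2))*137 + 82 = (6*(9 + 2*36))*137 + 82 = (6*(9 + 72))*137 + 82 = (6*81)*137 + 82 = 486*137 + 82 = 66582 + 82 = 66664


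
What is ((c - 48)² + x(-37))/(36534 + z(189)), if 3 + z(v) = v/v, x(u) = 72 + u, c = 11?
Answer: 351/9133 ≈ 0.038432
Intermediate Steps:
z(v) = -2 (z(v) = -3 + v/v = -3 + 1 = -2)
((c - 48)² + x(-37))/(36534 + z(189)) = ((11 - 48)² + (72 - 37))/(36534 - 2) = ((-37)² + 35)/36532 = (1369 + 35)*(1/36532) = 1404*(1/36532) = 351/9133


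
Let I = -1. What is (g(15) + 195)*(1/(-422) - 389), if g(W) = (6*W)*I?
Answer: -17236695/422 ≈ -40845.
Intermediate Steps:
g(W) = -6*W (g(W) = (6*W)*(-1) = -6*W)
(g(15) + 195)*(1/(-422) - 389) = (-6*15 + 195)*(1/(-422) - 389) = (-90 + 195)*(-1/422 - 389) = 105*(-164159/422) = -17236695/422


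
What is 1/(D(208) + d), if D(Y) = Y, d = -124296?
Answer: -1/124088 ≈ -8.0588e-6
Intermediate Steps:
1/(D(208) + d) = 1/(208 - 124296) = 1/(-124088) = -1/124088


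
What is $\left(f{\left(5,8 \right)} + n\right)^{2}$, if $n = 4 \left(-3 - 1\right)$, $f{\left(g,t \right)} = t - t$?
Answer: $256$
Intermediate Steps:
$f{\left(g,t \right)} = 0$
$n = -16$ ($n = 4 \left(-4\right) = -16$)
$\left(f{\left(5,8 \right)} + n\right)^{2} = \left(0 - 16\right)^{2} = \left(-16\right)^{2} = 256$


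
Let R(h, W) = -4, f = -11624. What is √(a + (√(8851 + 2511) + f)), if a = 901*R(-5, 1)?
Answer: √(-15228 + √11362) ≈ 122.97*I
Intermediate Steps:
a = -3604 (a = 901*(-4) = -3604)
√(a + (√(8851 + 2511) + f)) = √(-3604 + (√(8851 + 2511) - 11624)) = √(-3604 + (√11362 - 11624)) = √(-3604 + (-11624 + √11362)) = √(-15228 + √11362)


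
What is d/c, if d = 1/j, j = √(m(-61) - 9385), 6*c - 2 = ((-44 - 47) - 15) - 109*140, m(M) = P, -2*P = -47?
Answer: I*√6/606878 ≈ 4.0362e-6*I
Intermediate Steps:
P = 47/2 (P = -½*(-47) = 47/2 ≈ 23.500)
m(M) = 47/2
c = -7682/3 (c = ⅓ + (((-44 - 47) - 15) - 109*140)/6 = ⅓ + ((-91 - 15) - 15260)/6 = ⅓ + (-106 - 15260)/6 = ⅓ + (⅙)*(-15366) = ⅓ - 2561 = -7682/3 ≈ -2560.7)
j = 79*I*√6/2 (j = √(47/2 - 9385) = √(-18723/2) = 79*I*√6/2 ≈ 96.755*I)
d = -I*√6/237 (d = 1/(79*I*√6/2) = -I*√6/237 ≈ -0.010335*I)
d/c = (-I*√6/237)/(-7682/3) = -I*√6/237*(-3/7682) = I*√6/606878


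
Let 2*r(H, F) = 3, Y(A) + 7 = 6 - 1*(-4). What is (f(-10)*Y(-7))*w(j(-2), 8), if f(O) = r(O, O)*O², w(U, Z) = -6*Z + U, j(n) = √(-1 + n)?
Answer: -21600 + 450*I*√3 ≈ -21600.0 + 779.42*I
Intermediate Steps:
Y(A) = 3 (Y(A) = -7 + (6 - 1*(-4)) = -7 + (6 + 4) = -7 + 10 = 3)
r(H, F) = 3/2 (r(H, F) = (½)*3 = 3/2)
w(U, Z) = U - 6*Z
f(O) = 3*O²/2
(f(-10)*Y(-7))*w(j(-2), 8) = (((3/2)*(-10)²)*3)*(√(-1 - 2) - 6*8) = (((3/2)*100)*3)*(√(-3) - 48) = (150*3)*(I*√3 - 48) = 450*(-48 + I*√3) = -21600 + 450*I*√3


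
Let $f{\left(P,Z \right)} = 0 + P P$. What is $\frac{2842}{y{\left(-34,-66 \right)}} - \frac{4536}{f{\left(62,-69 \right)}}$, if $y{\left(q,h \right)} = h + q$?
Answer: $- \frac{1422281}{48050} \approx -29.6$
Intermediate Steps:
$f{\left(P,Z \right)} = P^{2}$ ($f{\left(P,Z \right)} = 0 + P^{2} = P^{2}$)
$\frac{2842}{y{\left(-34,-66 \right)}} - \frac{4536}{f{\left(62,-69 \right)}} = \frac{2842}{-66 - 34} - \frac{4536}{62^{2}} = \frac{2842}{-100} - \frac{4536}{3844} = 2842 \left(- \frac{1}{100}\right) - \frac{1134}{961} = - \frac{1421}{50} - \frac{1134}{961} = - \frac{1422281}{48050}$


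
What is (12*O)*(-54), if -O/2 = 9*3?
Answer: 34992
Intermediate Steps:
O = -54 (O = -18*3 = -2*27 = -54)
(12*O)*(-54) = (12*(-54))*(-54) = -648*(-54) = 34992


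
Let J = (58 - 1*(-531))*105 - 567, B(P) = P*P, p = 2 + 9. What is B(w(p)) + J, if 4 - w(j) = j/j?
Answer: 61287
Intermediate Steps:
p = 11
w(j) = 3 (w(j) = 4 - j/j = 4 - 1*1 = 4 - 1 = 3)
B(P) = P²
J = 61278 (J = (58 + 531)*105 - 567 = 589*105 - 567 = 61845 - 567 = 61278)
B(w(p)) + J = 3² + 61278 = 9 + 61278 = 61287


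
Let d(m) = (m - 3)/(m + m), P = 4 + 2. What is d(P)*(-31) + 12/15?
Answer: -139/20 ≈ -6.9500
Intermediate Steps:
P = 6
d(m) = (-3 + m)/(2*m) (d(m) = (-3 + m)/((2*m)) = (-3 + m)*(1/(2*m)) = (-3 + m)/(2*m))
d(P)*(-31) + 12/15 = ((1/2)*(-3 + 6)/6)*(-31) + 12/15 = ((1/2)*(1/6)*3)*(-31) + 12*(1/15) = (1/4)*(-31) + 4/5 = -31/4 + 4/5 = -139/20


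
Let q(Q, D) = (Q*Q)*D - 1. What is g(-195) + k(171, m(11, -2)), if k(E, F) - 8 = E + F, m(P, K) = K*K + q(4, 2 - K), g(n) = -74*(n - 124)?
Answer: 23852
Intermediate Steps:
q(Q, D) = -1 + D*Q**2 (q(Q, D) = Q**2*D - 1 = D*Q**2 - 1 = -1 + D*Q**2)
g(n) = 9176 - 74*n (g(n) = -74*(-124 + n) = 9176 - 74*n)
m(P, K) = 31 + K**2 - 16*K (m(P, K) = K*K + (-1 + (2 - K)*4**2) = K**2 + (-1 + (2 - K)*16) = K**2 + (-1 + (32 - 16*K)) = K**2 + (31 - 16*K) = 31 + K**2 - 16*K)
k(E, F) = 8 + E + F (k(E, F) = 8 + (E + F) = 8 + E + F)
g(-195) + k(171, m(11, -2)) = (9176 - 74*(-195)) + (8 + 171 + (31 + (-2)**2 - 16*(-2))) = (9176 + 14430) + (8 + 171 + (31 + 4 + 32)) = 23606 + (8 + 171 + 67) = 23606 + 246 = 23852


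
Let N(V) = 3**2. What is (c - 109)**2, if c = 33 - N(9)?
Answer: 7225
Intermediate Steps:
N(V) = 9
c = 24 (c = 33 - 1*9 = 33 - 9 = 24)
(c - 109)**2 = (24 - 109)**2 = (-85)**2 = 7225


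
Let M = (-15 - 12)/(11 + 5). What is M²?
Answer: 729/256 ≈ 2.8477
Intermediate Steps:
M = -27/16 ≈ -1.6875
M² = (-27/16)² = 729/256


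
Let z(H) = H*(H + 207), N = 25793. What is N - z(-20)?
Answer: 29533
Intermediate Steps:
z(H) = H*(207 + H)
N - z(-20) = 25793 - (-20)*(207 - 20) = 25793 - (-20)*187 = 25793 - 1*(-3740) = 25793 + 3740 = 29533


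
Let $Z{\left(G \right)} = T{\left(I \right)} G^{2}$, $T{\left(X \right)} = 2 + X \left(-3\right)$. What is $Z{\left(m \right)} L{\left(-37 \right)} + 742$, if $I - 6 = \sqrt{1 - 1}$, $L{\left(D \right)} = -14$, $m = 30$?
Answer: $202342$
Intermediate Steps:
$I = 6$ ($I = 6 + \sqrt{1 - 1} = 6 + \sqrt{0} = 6 + 0 = 6$)
$T{\left(X \right)} = 2 - 3 X$
$Z{\left(G \right)} = - 16 G^{2}$ ($Z{\left(G \right)} = \left(2 - 18\right) G^{2} = - 16 G^{2}$)
$Z{\left(m \right)} L{\left(-37 \right)} + 742 = - 16 \cdot 30^{2} \left(-14\right) + 742 = \left(-16\right) 900 \left(-14\right) + 742 = \left(-14400\right) \left(-14\right) + 742 = 201600 + 742 = 202342$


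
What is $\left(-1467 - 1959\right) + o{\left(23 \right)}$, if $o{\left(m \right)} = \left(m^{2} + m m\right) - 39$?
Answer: $-2407$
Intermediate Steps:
$o{\left(m \right)} = -39 + 2 m^{2}$ ($o{\left(m \right)} = \left(m^{2} + m^{2}\right) - 39 = 2 m^{2} - 39 = -39 + 2 m^{2}$)
$\left(-1467 - 1959\right) + o{\left(23 \right)} = \left(-1467 - 1959\right) - \left(39 - 2 \cdot 23^{2}\right) = -3426 + \left(-39 + 2 \cdot 529\right) = -3426 + \left(-39 + 1058\right) = -3426 + 1019 = -2407$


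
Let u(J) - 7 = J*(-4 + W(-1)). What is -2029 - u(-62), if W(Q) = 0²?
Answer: -2284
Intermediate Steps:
W(Q) = 0
u(J) = 7 - 4*J (u(J) = 7 + J*(-4 + 0) = 7 + J*(-4) = 7 - 4*J)
-2029 - u(-62) = -2029 - (7 - 4*(-62)) = -2029 - (7 + 248) = -2029 - 1*255 = -2029 - 255 = -2284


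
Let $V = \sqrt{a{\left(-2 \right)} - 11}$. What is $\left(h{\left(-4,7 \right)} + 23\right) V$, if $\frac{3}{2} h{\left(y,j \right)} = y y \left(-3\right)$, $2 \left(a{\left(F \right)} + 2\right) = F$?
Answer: $- 9 i \sqrt{14} \approx - 33.675 i$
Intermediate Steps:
$a{\left(F \right)} = -2 + \frac{F}{2}$
$V = i \sqrt{14}$ ($V = \sqrt{\left(-2 + \frac{1}{2} \left(-2\right)\right) - 11} = \sqrt{\left(-2 - 1\right) - 11} = \sqrt{-3 - 11} = \sqrt{-14} = i \sqrt{14} \approx 3.7417 i$)
$h{\left(y,j \right)} = - 2 y^{2}$ ($h{\left(y,j \right)} = \frac{2 y y \left(-3\right)}{3} = \frac{2 y^{2} \left(-3\right)}{3} = \frac{2 \left(- 3 y^{2}\right)}{3} = - 2 y^{2}$)
$\left(h{\left(-4,7 \right)} + 23\right) V = \left(- 2 \left(-4\right)^{2} + 23\right) i \sqrt{14} = \left(\left(-2\right) 16 + 23\right) i \sqrt{14} = \left(-32 + 23\right) i \sqrt{14} = - 9 i \sqrt{14}$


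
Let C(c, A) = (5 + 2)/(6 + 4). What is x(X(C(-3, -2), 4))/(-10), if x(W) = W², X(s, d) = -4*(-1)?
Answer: -8/5 ≈ -1.6000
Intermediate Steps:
C(c, A) = 7/10
X(s, d) = 4
x(X(C(-3, -2), 4))/(-10) = 4²/(-10) = 16*(-⅒) = -8/5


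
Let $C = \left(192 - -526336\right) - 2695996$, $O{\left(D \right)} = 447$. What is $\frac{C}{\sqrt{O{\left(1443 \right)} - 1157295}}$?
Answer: $\frac{25827 i \sqrt{72303}}{3443} \approx 2017.0 i$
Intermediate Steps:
$C = -2169468$ ($C = \left(192 + 526336\right) - 2695996 = 526528 - 2695996 = -2169468$)
$\frac{C}{\sqrt{O{\left(1443 \right)} - 1157295}} = - \frac{2169468}{\sqrt{447 - 1157295}} = - \frac{2169468}{\sqrt{-1156848}} = - \frac{2169468}{4 i \sqrt{72303}} = - 2169468 \left(- \frac{i \sqrt{72303}}{289212}\right) = \frac{25827 i \sqrt{72303}}{3443}$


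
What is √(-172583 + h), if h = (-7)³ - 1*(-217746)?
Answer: 6*√1245 ≈ 211.71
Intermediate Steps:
h = 217403 (h = -343 + 217746 = 217403)
√(-172583 + h) = √(-172583 + 217403) = √44820 = 6*√1245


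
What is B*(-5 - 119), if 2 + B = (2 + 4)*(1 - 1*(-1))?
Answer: -1240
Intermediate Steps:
B = 10 (B = -2 + (2 + 4)*(1 - 1*(-1)) = -2 + 6*(1 + 1) = -2 + 6*2 = -2 + 12 = 10)
B*(-5 - 119) = 10*(-5 - 119) = 10*(-124) = -1240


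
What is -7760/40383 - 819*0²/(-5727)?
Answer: -7760/40383 ≈ -0.19216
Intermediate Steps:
-7760/40383 - 819*0²/(-5727) = -7760*1/40383 - 819*0*(-1/5727) = -7760/40383 + 0*(-1/5727) = -7760/40383 + 0 = -7760/40383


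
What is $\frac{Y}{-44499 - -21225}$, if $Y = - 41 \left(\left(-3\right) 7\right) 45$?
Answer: $- \frac{1435}{862} \approx -1.6647$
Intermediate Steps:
$Y = 38745$ ($Y = \left(-41\right) \left(-21\right) 45 = 861 \cdot 45 = 38745$)
$\frac{Y}{-44499 - -21225} = \frac{38745}{-44499 - -21225} = \frac{38745}{-44499 + 21225} = \frac{38745}{-23274} = 38745 \left(- \frac{1}{23274}\right) = - \frac{1435}{862}$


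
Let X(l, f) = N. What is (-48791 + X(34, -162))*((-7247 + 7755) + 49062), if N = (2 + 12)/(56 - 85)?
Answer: -70139220210/29 ≈ -2.4186e+9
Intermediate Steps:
N = -14/29 (N = 14/(-29) = 14*(-1/29) = -14/29 ≈ -0.48276)
X(l, f) = -14/29
(-48791 + X(34, -162))*((-7247 + 7755) + 49062) = (-48791 - 14/29)*((-7247 + 7755) + 49062) = -1414953*(508 + 49062)/29 = -1414953/29*49570 = -70139220210/29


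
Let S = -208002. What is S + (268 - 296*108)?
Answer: -239702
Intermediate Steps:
S + (268 - 296*108) = -208002 + (268 - 296*108) = -208002 + (268 - 31968) = -208002 - 31700 = -239702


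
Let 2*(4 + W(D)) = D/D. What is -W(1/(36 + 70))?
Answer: 7/2 ≈ 3.5000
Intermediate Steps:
W(D) = -7/2 (W(D) = -4 + (D/D)/2 = -4 + (½)*1 = -4 + ½ = -7/2)
-W(1/(36 + 70)) = -1*(-7/2) = 7/2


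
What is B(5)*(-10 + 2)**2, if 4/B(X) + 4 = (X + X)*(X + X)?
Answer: 8/3 ≈ 2.6667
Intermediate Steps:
B(X) = 4/(-4 + 4*X**2) (B(X) = 4/(-4 + (X + X)*(X + X)) = 4/(-4 + (2*X)*(2*X)) = 4/(-4 + 4*X**2))
B(5)*(-10 + 2)**2 = (-10 + 2)**2/(-1 + 5**2) = (-8)**2/(-1 + 25) = 64/24 = (1/24)*64 = 8/3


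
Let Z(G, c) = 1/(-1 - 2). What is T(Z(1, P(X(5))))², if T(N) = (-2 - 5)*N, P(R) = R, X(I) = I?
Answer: 49/9 ≈ 5.4444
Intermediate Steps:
Z(G, c) = -⅓ (Z(G, c) = 1/(-3) = -⅓)
T(N) = -7*N
T(Z(1, P(X(5))))² = (-7*(-⅓))² = (7/3)² = 49/9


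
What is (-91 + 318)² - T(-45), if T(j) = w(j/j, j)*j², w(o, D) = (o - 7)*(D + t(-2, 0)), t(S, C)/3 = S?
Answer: -568121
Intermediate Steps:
t(S, C) = 3*S
w(o, D) = (-7 + o)*(-6 + D) (w(o, D) = (o - 7)*(D + 3*(-2)) = (-7 + o)*(D - 6) = (-7 + o)*(-6 + D))
T(j) = j²*(36 - 6*j) (T(j) = (42 - 7*j - 6*j/j + j*(j/j))*j² = (42 - 7*j - 6*1 + j*1)*j² = (42 - 7*j - 6 + j)*j² = (36 - 6*j)*j² = j²*(36 - 6*j))
(-91 + 318)² - T(-45) = (-91 + 318)² - 6*(-45)²*(6 - 1*(-45)) = 227² - 6*2025*(6 + 45) = 51529 - 6*2025*51 = 51529 - 1*619650 = 51529 - 619650 = -568121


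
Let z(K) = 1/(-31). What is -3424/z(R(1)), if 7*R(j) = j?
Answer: 106144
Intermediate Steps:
R(j) = j/7
z(K) = -1/31
-3424/z(R(1)) = -3424/(-1/31) = -3424*(-31) = 106144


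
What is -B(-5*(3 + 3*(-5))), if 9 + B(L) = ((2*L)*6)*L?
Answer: -43191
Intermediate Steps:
B(L) = -9 + 12*L**2 (B(L) = -9 + ((2*L)*6)*L = -9 + (12*L)*L = -9 + 12*L**2)
-B(-5*(3 + 3*(-5))) = -(-9 + 12*(-5*(3 + 3*(-5)))**2) = -(-9 + 12*(-5*(3 - 15))**2) = -(-9 + 12*(-5*(-12))**2) = -(-9 + 12*60**2) = -(-9 + 12*3600) = -(-9 + 43200) = -1*43191 = -43191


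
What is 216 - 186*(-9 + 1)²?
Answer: -11688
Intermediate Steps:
216 - 186*(-9 + 1)² = 216 - 186*(-8)² = 216 - 186*64 = 216 - 11904 = -11688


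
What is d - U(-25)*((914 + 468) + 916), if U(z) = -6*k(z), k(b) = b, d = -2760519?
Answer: -3105219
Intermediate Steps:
U(z) = -6*z
d - U(-25)*((914 + 468) + 916) = -2760519 - (-6*(-25))*((914 + 468) + 916) = -2760519 - 150*(1382 + 916) = -2760519 - 150*2298 = -2760519 - 1*344700 = -2760519 - 344700 = -3105219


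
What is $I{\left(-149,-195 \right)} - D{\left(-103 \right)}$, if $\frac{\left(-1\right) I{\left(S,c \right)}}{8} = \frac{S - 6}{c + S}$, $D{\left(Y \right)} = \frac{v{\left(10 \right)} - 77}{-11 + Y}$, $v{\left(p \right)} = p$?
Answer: $- \frac{20551}{4902} \approx -4.1924$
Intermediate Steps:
$D{\left(Y \right)} = - \frac{67}{-11 + Y}$ ($D{\left(Y \right)} = \frac{10 - 77}{-11 + Y} = - \frac{67}{-11 + Y}$)
$I{\left(S,c \right)} = - \frac{8 \left(-6 + S\right)}{S + c}$ ($I{\left(S,c \right)} = - 8 \frac{S - 6}{c + S} = - 8 \frac{-6 + S}{S + c} = - \frac{8 \left(-6 + S\right)}{S + c}$)
$I{\left(-149,-195 \right)} - D{\left(-103 \right)} = \frac{8 \left(6 - -149\right)}{-149 - 195} - - \frac{67}{-11 - 103} = \frac{8 \left(6 + 149\right)}{-344} - - \frac{67}{-114} = 8 \left(- \frac{1}{344}\right) 155 - \left(-67\right) \left(- \frac{1}{114}\right) = - \frac{155}{43} - \frac{67}{114} = - \frac{20551}{4902}$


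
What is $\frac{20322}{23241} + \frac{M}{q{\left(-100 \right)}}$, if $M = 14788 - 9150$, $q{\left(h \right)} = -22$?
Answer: $- \frac{21764279}{85217} \approx -255.4$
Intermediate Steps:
$M = 5638$ ($M = 14788 - 9150 = 5638$)
$\frac{20322}{23241} + \frac{M}{q{\left(-100 \right)}} = \frac{20322}{23241} + \frac{5638}{-22} = 20322 \cdot \frac{1}{23241} + 5638 \left(- \frac{1}{22}\right) = \frac{6774}{7747} - \frac{2819}{11} = - \frac{21764279}{85217}$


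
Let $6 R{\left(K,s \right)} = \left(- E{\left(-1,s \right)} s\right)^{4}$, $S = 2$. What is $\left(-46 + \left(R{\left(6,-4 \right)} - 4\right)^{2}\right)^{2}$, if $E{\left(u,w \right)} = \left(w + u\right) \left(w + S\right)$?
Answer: $\frac{2684253896762998988872900}{81} \approx 3.3139 \cdot 10^{22}$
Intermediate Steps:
$E{\left(u,w \right)} = \left(2 + w\right) \left(u + w\right)$ ($E{\left(u,w \right)} = \left(w + u\right) \left(w + 2\right) = \left(u + w\right) \left(2 + w\right) = \left(2 + w\right) \left(u + w\right)$)
$R{\left(K,s \right)} = \frac{s^{4} \left(2 - s - s^{2}\right)^{4}}{6}$ ($R{\left(K,s \right)} = \frac{\left(- (s^{2} + 2 \left(-1\right) + 2 s - s) s\right)^{4}}{6} = \frac{\left(- (s^{2} - 2 + 2 s - s) s\right)^{4}}{6} = \frac{\left(- (-2 + s + s^{2}) s\right)^{4}}{6} = \frac{\left(\left(2 - s - s^{2}\right) s\right)^{4}}{6} = \frac{\left(s \left(2 - s - s^{2}\right)\right)^{4}}{6} = \frac{s^{4} \left(2 - s - s^{2}\right)^{4}}{6}$)
$\left(-46 + \left(R{\left(6,-4 \right)} - 4\right)^{2}\right)^{2} = \left(-46 + \left(\frac{\left(-4\right)^{4} \left(-2 - 4 + \left(-4\right)^{2}\right)^{4}}{6} - 4\right)^{2}\right)^{2} = \left(-46 + \left(\frac{1}{6} \cdot 256 \left(-2 - 4 + 16\right)^{4} - 4\right)^{2}\right)^{2} = \left(-46 + \left(\frac{1}{6} \cdot 256 \cdot 10^{4} - 4\right)^{2}\right)^{2} = \left(-46 + \left(\frac{1}{6} \cdot 256 \cdot 10000 - 4\right)^{2}\right)^{2} = \left(-46 + \left(\frac{1280000}{3} - 4\right)^{2}\right)^{2} = \left(-46 + \left(\frac{1279988}{3}\right)^{2}\right)^{2} = \left(-46 + \frac{1638369280144}{9}\right)^{2} = \left(\frac{1638369279730}{9}\right)^{2} = \frac{2684253896762998988872900}{81}$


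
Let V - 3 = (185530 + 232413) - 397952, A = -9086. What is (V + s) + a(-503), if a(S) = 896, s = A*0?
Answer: 20890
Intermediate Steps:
s = 0 (s = -9086*0 = 0)
V = 19994 (V = 3 + ((185530 + 232413) - 397952) = 3 + (417943 - 397952) = 3 + 19991 = 19994)
(V + s) + a(-503) = (19994 + 0) + 896 = 19994 + 896 = 20890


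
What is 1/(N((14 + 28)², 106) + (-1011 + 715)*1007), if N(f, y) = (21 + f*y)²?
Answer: 1/34970571953 ≈ 2.8595e-11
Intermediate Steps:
1/(N((14 + 28)², 106) + (-1011 + 715)*1007) = 1/((21 + (14 + 28)²*106)² + (-1011 + 715)*1007) = 1/((21 + 42²*106)² - 296*1007) = 1/((21 + 1764*106)² - 298072) = 1/((21 + 186984)² - 298072) = 1/(187005² - 298072) = 1/(34970870025 - 298072) = 1/34970571953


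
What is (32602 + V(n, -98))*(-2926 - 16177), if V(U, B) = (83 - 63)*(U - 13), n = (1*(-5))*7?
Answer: -604457126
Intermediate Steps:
n = -35 (n = -5*7 = -35)
V(U, B) = -260 + 20*U (V(U, B) = 20*(-13 + U) = -260 + 20*U)
(32602 + V(n, -98))*(-2926 - 16177) = (32602 + (-260 + 20*(-35)))*(-2926 - 16177) = (32602 + (-260 - 700))*(-19103) = (32602 - 960)*(-19103) = 31642*(-19103) = -604457126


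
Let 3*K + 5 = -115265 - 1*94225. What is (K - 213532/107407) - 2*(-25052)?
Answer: -6357309077/322221 ≈ -19730.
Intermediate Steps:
K = -209495/3 (K = -5/3 + (-115265 - 1*94225)/3 = -5/3 + (-115265 - 94225)/3 = -5/3 + (1/3)*(-209490) = -5/3 - 69830 = -209495/3 ≈ -69832.)
(K - 213532/107407) - 2*(-25052) = (-209495/3 - 213532/107407) - 2*(-25052) = (-209495/3 - 213532*1/107407) - 1*(-50104) = (-209495/3 - 213532/107407) + 50104 = -22501870061/322221 + 50104 = -6357309077/322221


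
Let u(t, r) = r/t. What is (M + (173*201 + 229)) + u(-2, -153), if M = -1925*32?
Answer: -53043/2 ≈ -26522.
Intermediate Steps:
M = -61600
(M + (173*201 + 229)) + u(-2, -153) = (-61600 + (173*201 + 229)) - 153/(-2) = (-61600 + (34773 + 229)) - 153*(-1/2) = (-61600 + 35002) + 153/2 = -26598 + 153/2 = -53043/2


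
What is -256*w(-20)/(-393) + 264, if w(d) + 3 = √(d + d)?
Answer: 34328/131 + 512*I*√10/393 ≈ 262.05 + 4.1198*I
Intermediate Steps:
w(d) = -3 + √2*√d (w(d) = -3 + √(d + d) = -3 + √(2*d) = -3 + √2*√d)
-256*w(-20)/(-393) + 264 = -256*(-3 + √2*√(-20))/(-393) + 264 = -256*(-3 + √2*(2*I*√5))*(-1)/393 + 264 = -256*(-3 + 2*I*√10)*(-1)/393 + 264 = -256*(1/131 - 2*I*√10/393) + 264 = (-256/131 + 512*I*√10/393) + 264 = 34328/131 + 512*I*√10/393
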